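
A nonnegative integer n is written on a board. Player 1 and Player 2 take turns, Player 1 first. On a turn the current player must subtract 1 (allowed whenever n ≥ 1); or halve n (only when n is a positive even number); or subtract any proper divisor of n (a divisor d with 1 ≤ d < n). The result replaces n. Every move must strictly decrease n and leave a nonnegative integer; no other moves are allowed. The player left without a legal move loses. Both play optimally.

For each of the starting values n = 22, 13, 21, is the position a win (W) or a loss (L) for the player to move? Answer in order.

22: W, 13: L, 21: L

Use the standard recursion: the mover loses at a terminal position; elsewhere, the mover wins exactly when some move hands the opponent an L position.
n=0: no move → L
n=1: W (go to 0, an L position)
n=2: L (sole option 1(W) is W)
n=3: W (go to 2, an L position)
n=4: W (go to 2, an L position)
n=5: L (sole option 4(W) is W)
n=6: W (go to 5, an L position)
n=7: L (sole option 6(W) is W)
n=8: W (go to 7, an L position)
n=9: L (options 6(W), 8(W) are all W)
n=10: W (go to 5, an L position)
n=11: L (sole option 10(W) is W)
n=12: W (go to 9, an L position)
n=13: L (sole option 12(W) is W)
n=14: W (go to 7, an L position)
n=15: L (options 10(W), 12(W), 14(W) are all W)
n=16: W (go to 15, an L position)
n=17: L (sole option 16(W) is W)
n=18: W (go to 9, an L position)
n=19: L (sole option 18(W) is W)
n=20: W (go to 15, an L position)
n=21: L (options 14(W), 18(W), 20(W) are all W)
n=22: W (go to 11, an L position)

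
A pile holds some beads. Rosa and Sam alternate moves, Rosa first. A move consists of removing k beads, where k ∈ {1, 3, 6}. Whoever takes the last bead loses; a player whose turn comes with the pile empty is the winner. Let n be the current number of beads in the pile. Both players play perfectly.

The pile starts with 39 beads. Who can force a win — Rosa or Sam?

Positions with no move are W. A position that does have a move is losing for the player to move precisely when every available move leads to a winning position for the opponent. Fill in the labels:
n=0: no move; the opponent has just taken the last bead and therefore loses → W
n=1: →0(W) only, which is W, so L
n=2: →1(L), so W
n=3: →2(W), 0(W) — all W, so L
n=4: →3(L), so W
n=5: →4(W), 2(W) — all W, so L
n=6: →5(L), so W
n=7: →1(L), so W
n=8: →5(L), so W
n=9: →3(L), so W
n=10: →9(W), 7(W), 4(W) — all W, so L
n=11: →10(L), so W
n=12: →11(W), 9(W), 6(W) — all W, so L
n=13: →12(L), so W
n=14: →13(W), 11(W), 8(W) — all W, so L
n=15: →14(L), so W
n=16: →10(L), so W
n=17: →14(L), so W
n=18: →12(L), so W
n=19: →18(W), 16(W), 13(W) — all W, so L
n=20: →19(L), so W
n=21: →20(W), 18(W), 15(W) — all W, so L
n=22: →21(L), so W
n=23: →22(W), 20(W), 17(W) — all W, so L
n=24: →23(L), so W
n=25: →19(L), so W
n=26: →23(L), so W
n=27: →21(L), so W
n=28: →27(W), 25(W), 22(W) — all W, so L
n=29: →28(L), so W
n=30: →29(W), 27(W), 24(W) — all W, so L
n=31: →30(L), so W
n=32: →31(W), 29(W), 26(W) — all W, so L
n=33: →32(L), so W
n=34: →28(L), so W
n=35: →32(L), so W
n=36: →30(L), so W
n=37: →36(W), 34(W), 31(W) — all W, so L
n=38: →37(L), so W
n=39: →38(W), 36(W), 33(W) — all W, so L
Every move from 39 reaches a W position, so the mover loses.

Sam wins.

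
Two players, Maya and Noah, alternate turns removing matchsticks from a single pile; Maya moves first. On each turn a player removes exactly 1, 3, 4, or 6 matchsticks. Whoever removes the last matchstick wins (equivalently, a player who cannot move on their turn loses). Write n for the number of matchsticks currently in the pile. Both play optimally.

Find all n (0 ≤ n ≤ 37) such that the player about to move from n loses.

Classify positions by backward induction: terminal positions (no move available) are L. From any other position, the mover wins iff some move reaches an L.
n=0: no move → L
n=1: →0(L), so W
n=2: →1(W) only, which is W, so L
n=3: →2(L), so W
n=4: →0(L), so W
n=5: →2(L), so W
n=6: →2(L), so W
n=7: →6(W), 4(W), 3(W), 1(W) — all W, so L
n=8: →7(L), so W
n=9: →8(W), 6(W), 5(W), 3(W) — all W, so L
n=10: →9(L), so W
n=11: →7(L), so W
n=12: →9(L), so W
n=13: →9(L), so W
n=14: →13(W), 11(W), 10(W), 8(W) — all W, so L
n=15: →14(L), so W
n=16: →15(W), 13(W), 12(W), 10(W) — all W, so L
n=17: →16(L), so W
n=18: →14(L), so W
n=19: →16(L), so W
n=20: →16(L), so W
n=21: →20(W), 18(W), 17(W), 15(W) — all W, so L
n=22: →21(L), so W
n=23: →22(W), 20(W), 19(W), 17(W) — all W, so L
n=24: →23(L), so W
n=25: →21(L), so W
n=26: →23(L), so W
n=27: →23(L), so W
n=28: →27(W), 25(W), 24(W), 22(W) — all W, so L
n=29: →28(L), so W
n=30: →29(W), 27(W), 26(W), 24(W) — all W, so L
n=31: →30(L), so W
n=32: →28(L), so W
n=33: →30(L), so W
n=34: →30(L), so W
n=35: →34(W), 32(W), 31(W), 29(W) — all W, so L
n=36: →35(L), so W
n=37: →36(W), 34(W), 33(W), 31(W) — all W, so L
The losing starting values of n are exactly the entries labelled L in this table (12 of them).

0, 2, 7, 9, 14, 16, 21, 23, 28, 30, 35, 37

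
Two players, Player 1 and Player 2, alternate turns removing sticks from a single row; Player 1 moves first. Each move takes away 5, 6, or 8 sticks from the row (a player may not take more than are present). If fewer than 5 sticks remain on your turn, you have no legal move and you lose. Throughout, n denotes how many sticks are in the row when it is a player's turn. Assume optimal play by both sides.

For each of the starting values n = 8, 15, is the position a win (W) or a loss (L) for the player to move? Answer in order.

Label each position W (a win for the player to move) or L (a loss). A position with no legal move is L; any other position is W exactly when some move reaches an L, and L when every move reaches a W.
n=0: no move → L
n=1: no move → L
n=2: no move → L
n=3: no move → L
n=4: no move → L
n=5: W (go to 0, an L position)
n=6: W (go to 1, an L position)
n=7: W (go to 2, an L position)
n=8: W (go to 3, an L position)
n=9: W (go to 4, an L position)
n=10: W (go to 4, an L position)
n=11: W (go to 3, an L position)
n=12: W (go to 4, an L position)
n=13: L (options 8(W), 7(W), 5(W) are all W)
n=14: L (options 9(W), 8(W), 6(W) are all W)
n=15: L (options 10(W), 9(W), 7(W) are all W)

8: W, 15: L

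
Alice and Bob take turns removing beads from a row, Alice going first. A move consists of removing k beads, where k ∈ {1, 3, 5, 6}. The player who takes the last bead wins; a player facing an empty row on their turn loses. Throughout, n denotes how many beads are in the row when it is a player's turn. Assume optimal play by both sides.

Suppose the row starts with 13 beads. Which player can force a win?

Bob wins.

Positions with no move are L. A position that does have a move is losing for the player to move precisely when every available move leads to a winning position for the opponent. Fill in the labels:
n=0: no move → L
n=1: W (go to 0, an L position)
n=2: L (sole option 1(W) is W)
n=3: W (go to 2, an L position)
n=4: L (options 3(W), 1(W) are all W)
n=5: W (go to 4, an L position)
n=6: W (go to 0, an L position)
n=7: W (go to 4, an L position)
n=8: W (go to 2, an L position)
n=9: W (go to 4, an L position)
n=10: W (go to 4, an L position)
n=11: L (options 10(W), 8(W), 6(W), 5(W) are all W)
n=12: W (go to 11, an L position)
n=13: L (options 12(W), 10(W), 8(W), 7(W) are all W)
The starting position 13 is L: whatever Alice does, the opponent receives a W position.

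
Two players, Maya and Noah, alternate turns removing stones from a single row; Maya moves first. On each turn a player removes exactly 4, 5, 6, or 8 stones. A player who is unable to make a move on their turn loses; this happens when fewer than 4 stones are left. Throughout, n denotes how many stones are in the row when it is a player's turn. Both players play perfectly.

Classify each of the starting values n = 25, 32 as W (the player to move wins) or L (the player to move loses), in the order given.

25: L, 32: W

Classify positions by backward induction: terminal positions (no move available) are L. From any other position, the mover wins iff some move reaches an L.
n=0: no move → L
n=1: no move → L
n=2: no move → L
n=3: no move → L
n=4: W (go to 0, an L position)
n=5: W (go to 1, an L position)
n=6: W (go to 2, an L position)
n=7: W (go to 3, an L position)
n=8: W (go to 3, an L position)
n=9: W (go to 3, an L position)
n=10: W (go to 2, an L position)
n=11: W (go to 3, an L position)
n=12: L (options 8(W), 7(W), 6(W), 4(W) are all W)
n=13: L (options 9(W), 8(W), 7(W), 5(W) are all W)
n=14: L (options 10(W), 9(W), 8(W), 6(W) are all W)
n=15: L (options 11(W), 10(W), 9(W), 7(W) are all W)
n=16: W (go to 12, an L position)
n=17: W (go to 13, an L position)
n=18: W (go to 14, an L position)
n=19: W (go to 15, an L position)
n=20: W (go to 15, an L position)
n=21: W (go to 15, an L position)
n=22: W (go to 14, an L position)
n=23: W (go to 15, an L position)
n=24: L (options 20(W), 19(W), 18(W), 16(W) are all W)
n=25: L (options 21(W), 20(W), 19(W), 17(W) are all W)
n=26: L (options 22(W), 21(W), 20(W), 18(W) are all W)
n=27: L (options 23(W), 22(W), 21(W), 19(W) are all W)
n=28: W (go to 24, an L position)
n=29: W (go to 25, an L position)
n=30: W (go to 26, an L position)
n=31: W (go to 27, an L position)
n=32: W (go to 27, an L position)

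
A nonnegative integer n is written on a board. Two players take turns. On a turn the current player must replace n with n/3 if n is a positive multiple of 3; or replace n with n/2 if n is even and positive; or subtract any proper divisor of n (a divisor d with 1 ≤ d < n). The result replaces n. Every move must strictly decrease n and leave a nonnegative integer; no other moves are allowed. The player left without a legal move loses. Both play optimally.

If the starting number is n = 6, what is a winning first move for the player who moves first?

Use the standard recursion: the mover loses at a terminal position; elsewhere, the mover wins exactly when some move hands the opponent an L position.
n=0: no move → L
n=1: no move → L
n=2: reaches L-position 1 → W
n=3: reaches L-position 1 → W
n=4: only reaches 2(W), 3(W), all W → L
n=5: reaches L-position 4 → W
n=6: reaches L-position 4 → W
From 6, the L positions reachable in one move are: 4.

Move to 4.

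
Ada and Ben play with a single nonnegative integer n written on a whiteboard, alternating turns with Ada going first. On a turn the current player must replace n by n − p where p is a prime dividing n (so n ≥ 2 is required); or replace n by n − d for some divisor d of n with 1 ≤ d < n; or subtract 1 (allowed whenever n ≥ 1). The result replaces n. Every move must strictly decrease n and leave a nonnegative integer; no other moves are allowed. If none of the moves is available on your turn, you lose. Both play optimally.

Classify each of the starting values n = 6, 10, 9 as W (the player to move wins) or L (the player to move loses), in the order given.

6: W, 10: W, 9: L

Work bottom-up. With no move the player to move loses. Otherwise the position is W if at least one move leads to an L position for the opponent, and L if every move leads to a W.
n=0: no move → L
n=1: →0(L), so W
n=2: →0(L), so W
n=3: →0(L), so W
n=4: →2(W), 3(W) — all W, so L
n=5: →0(L), so W
n=6: →4(L), so W
n=7: →0(L), so W
n=8: →4(L), so W
n=9: →6(W), 8(W) — all W, so L
n=10: →9(L), so W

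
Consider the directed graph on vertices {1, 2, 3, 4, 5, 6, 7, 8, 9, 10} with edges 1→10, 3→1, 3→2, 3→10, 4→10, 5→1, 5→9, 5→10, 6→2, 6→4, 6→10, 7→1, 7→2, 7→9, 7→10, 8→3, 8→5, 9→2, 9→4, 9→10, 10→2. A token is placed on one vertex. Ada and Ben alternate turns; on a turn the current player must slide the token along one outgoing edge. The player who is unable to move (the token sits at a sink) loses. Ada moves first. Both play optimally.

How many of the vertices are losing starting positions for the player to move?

Label each position W (a win for the player to move) or L (a loss). A position with no legal move is L; any other position is W exactly when some move reaches an L, and L when every move reaches a W.
Every edge goes from a vertex to one that appears earlier in the order 2, 10, 4, 1, 9, 3, 7, 5, 6, 8, so processing vertices in that order labels each vertex after all of its successors.
2: no outgoing edge → L
10: can move to 2, which is L ⇒ W
4: the only move is to 10(W), a W ⇒ L
1: the only move is to 10(W), a W ⇒ L
9: can move to 4, which is L ⇒ W
3: can move to 1, which is L ⇒ W
7: can move to 1, which is L ⇒ W
5: can move to 1, which is L ⇒ W
6: can move to 4, which is L ⇒ W
8: moves to 5(W), 3(W); every one is W ⇒ L
The L vertices are 1, 2, 4, 8; that is 4 in all.

4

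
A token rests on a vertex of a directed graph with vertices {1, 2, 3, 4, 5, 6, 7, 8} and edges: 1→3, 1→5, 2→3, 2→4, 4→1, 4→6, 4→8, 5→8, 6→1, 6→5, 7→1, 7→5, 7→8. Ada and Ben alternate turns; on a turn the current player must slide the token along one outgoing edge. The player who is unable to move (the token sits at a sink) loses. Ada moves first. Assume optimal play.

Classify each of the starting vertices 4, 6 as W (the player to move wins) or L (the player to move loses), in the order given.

Classify positions by backward induction: terminal positions (no move available) are L. From any other position, the mover wins iff some move reaches an L.
Every edge goes from a vertex to one that appears earlier in the order 8, 3, 5, 1, 6, 4, 7, 2, so processing vertices in that order labels each vertex after all of its successors.
8: no outgoing edge → L
3: no outgoing edge → L
5: W (go to 8, an L position)
1: W (go to 3, an L position)
6: L (options 1(W), 5(W) are all W)
4: W (go to 6, an L position)
7: W (go to 8, an L position)
2: W (go to 3, an L position)

4: W, 6: L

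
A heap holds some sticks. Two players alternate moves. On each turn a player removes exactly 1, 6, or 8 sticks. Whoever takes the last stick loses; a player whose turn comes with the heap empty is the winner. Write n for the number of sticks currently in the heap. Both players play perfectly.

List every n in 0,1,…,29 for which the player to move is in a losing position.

1, 3, 5, 8, 10, 12, 15, 17, 19, 22, 24, 26, 29

Positions with no move are W. A position that does have a move is losing for the player to move precisely when every available move leads to a winning position for the opponent. Fill in the labels:
n=0: no move; the opponent has just taken the last stick and therefore loses → W
n=1: only reaches 0(W), which is W → L
n=2: reaches L-position 1 → W
n=3: only reaches 2(W), which is W → L
n=4: reaches L-position 3 → W
n=5: only reaches 4(W), which is W → L
n=6: reaches L-position 5 → W
n=7: reaches L-position 1 → W
n=8: only reaches 7(W), 2(W), 0(W), all W → L
n=9: reaches L-position 8 → W
n=10: only reaches 9(W), 4(W), 2(W), all W → L
n=11: reaches L-position 10 → W
n=12: only reaches 11(W), 6(W), 4(W), all W → L
n=13: reaches L-position 12 → W
n=14: reaches L-position 8 → W
n=15: only reaches 14(W), 9(W), 7(W), all W → L
n=16: reaches L-position 15 → W
n=17: only reaches 16(W), 11(W), 9(W), all W → L
n=18: reaches L-position 17 → W
n=19: only reaches 18(W), 13(W), 11(W), all W → L
n=20: reaches L-position 19 → W
n=21: reaches L-position 15 → W
n=22: only reaches 21(W), 16(W), 14(W), all W → L
n=23: reaches L-position 22 → W
n=24: only reaches 23(W), 18(W), 16(W), all W → L
n=25: reaches L-position 24 → W
n=26: only reaches 25(W), 20(W), 18(W), all W → L
n=27: reaches L-position 26 → W
n=28: reaches L-position 22 → W
n=29: only reaches 28(W), 23(W), 21(W), all W → L
The losing starting values of n are exactly the entries labelled L in this table (13 of them).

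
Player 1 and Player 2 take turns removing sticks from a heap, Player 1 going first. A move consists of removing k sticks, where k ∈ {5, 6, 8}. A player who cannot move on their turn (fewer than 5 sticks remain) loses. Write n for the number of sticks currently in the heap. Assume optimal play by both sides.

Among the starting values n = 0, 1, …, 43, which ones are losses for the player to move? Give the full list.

0, 1, 2, 3, 4, 13, 14, 15, 16, 17, 26, 27, 28, 29, 30, 39, 40, 41, 42, 43

Use the standard recursion: the mover loses at a terminal position; elsewhere, the mover wins exactly when some move hands the opponent an L position.
n=0: no move → L
n=1: no move → L
n=2: no move → L
n=3: no move → L
n=4: no move → L
n=5: W (go to 0, an L position)
n=6: W (go to 1, an L position)
n=7: W (go to 2, an L position)
n=8: W (go to 3, an L position)
n=9: W (go to 4, an L position)
n=10: W (go to 4, an L position)
n=11: W (go to 3, an L position)
n=12: W (go to 4, an L position)
n=13: L (options 8(W), 7(W), 5(W) are all W)
n=14: L (options 9(W), 8(W), 6(W) are all W)
n=15: L (options 10(W), 9(W), 7(W) are all W)
n=16: L (options 11(W), 10(W), 8(W) are all W)
n=17: L (options 12(W), 11(W), 9(W) are all W)
n=18: W (go to 13, an L position)
n=19: W (go to 14, an L position)
n=20: W (go to 15, an L position)
n=21: W (go to 16, an L position)
n=22: W (go to 17, an L position)
n=23: W (go to 17, an L position)
n=24: W (go to 16, an L position)
n=25: W (go to 17, an L position)
n=26: L (options 21(W), 20(W), 18(W) are all W)
n=27: L (options 22(W), 21(W), 19(W) are all W)
n=28: L (options 23(W), 22(W), 20(W) are all W)
n=29: L (options 24(W), 23(W), 21(W) are all W)
n=30: L (options 25(W), 24(W), 22(W) are all W)
n=31: W (go to 26, an L position)
n=32: W (go to 27, an L position)
n=33: W (go to 28, an L position)
n=34: W (go to 29, an L position)
n=35: W (go to 30, an L position)
n=36: W (go to 30, an L position)
n=37: W (go to 29, an L position)
n=38: W (go to 30, an L position)
n=39: L (options 34(W), 33(W), 31(W) are all W)
n=40: L (options 35(W), 34(W), 32(W) are all W)
n=41: L (options 36(W), 35(W), 33(W) are all W)
n=42: L (options 37(W), 36(W), 34(W) are all W)
n=43: L (options 38(W), 37(W), 35(W) are all W)
The losing starting values of n are exactly the entries labelled L in this table (20 of them).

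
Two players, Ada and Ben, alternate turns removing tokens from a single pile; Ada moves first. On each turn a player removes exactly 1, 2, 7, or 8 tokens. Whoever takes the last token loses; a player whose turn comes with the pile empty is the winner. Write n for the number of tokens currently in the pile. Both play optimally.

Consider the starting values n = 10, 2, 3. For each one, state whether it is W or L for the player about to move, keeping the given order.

10: L, 2: W, 3: W

Positions with no move are W. A position that does have a move is losing for the player to move precisely when every available move leads to a winning position for the opponent. Fill in the labels:
n=0: no move; the opponent has just taken the last token and therefore loses → W
n=1: the only move is to 0(W), a W ⇒ L
n=2: can move to 1, which is L ⇒ W
n=3: can move to 1, which is L ⇒ W
n=4: moves to 3(W), 2(W); every one is W ⇒ L
n=5: can move to 4, which is L ⇒ W
n=6: can move to 4, which is L ⇒ W
n=7: moves to 6(W), 5(W), 0(W); every one is W ⇒ L
n=8: can move to 7, which is L ⇒ W
n=9: can move to 7, which is L ⇒ W
n=10: moves to 9(W), 8(W), 3(W), 2(W); every one is W ⇒ L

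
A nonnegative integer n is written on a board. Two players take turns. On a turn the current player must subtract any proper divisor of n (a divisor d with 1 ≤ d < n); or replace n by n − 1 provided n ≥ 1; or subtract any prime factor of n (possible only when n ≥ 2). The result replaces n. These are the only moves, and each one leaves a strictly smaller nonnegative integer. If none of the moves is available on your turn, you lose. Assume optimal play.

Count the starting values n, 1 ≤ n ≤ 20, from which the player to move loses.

Compute win/loss labels from the base case upward. A position with no move is L. Any other position is W if it can reach an L in one move, else L.
n=0: no move → L
n=1: W (go to 0, an L position)
n=2: W (go to 0, an L position)
n=3: W (go to 0, an L position)
n=4: L (options 2(W), 3(W) are all W)
n=5: W (go to 0, an L position)
n=6: W (go to 4, an L position)
n=7: W (go to 0, an L position)
n=8: W (go to 4, an L position)
n=9: L (options 6(W), 8(W) are all W)
n=10: W (go to 9, an L position)
n=11: W (go to 0, an L position)
n=12: W (go to 9, an L position)
n=13: W (go to 0, an L position)
n=14: L (options 7(W), 12(W), 13(W) are all W)
n=15: W (go to 14, an L position)
n=16: W (go to 14, an L position)
n=17: W (go to 0, an L position)
n=18: W (go to 9, an L position)
n=19: W (go to 0, an L position)
n=20: L (options 10(W), 15(W), 16(W), 18(W), 19(W) are all W)
L entries with 1 ≤ n ≤ 20 (n=0 is outside the asked range and is not counted): n = 4, 9, 14, 20; that makes 4.

4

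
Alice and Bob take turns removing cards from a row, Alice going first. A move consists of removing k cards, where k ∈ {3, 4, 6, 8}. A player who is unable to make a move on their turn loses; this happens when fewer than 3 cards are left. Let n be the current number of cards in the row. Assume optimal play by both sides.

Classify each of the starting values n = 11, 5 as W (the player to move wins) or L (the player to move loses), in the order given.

11: L, 5: W

Label each position W (a win for the player to move) or L (a loss). A position with no legal move is L; any other position is W exactly when some move reaches an L, and L when every move reaches a W.
n=0: no move → L
n=1: no move → L
n=2: no move → L
n=3: →0(L), so W
n=4: →1(L), so W
n=5: →2(L), so W
n=6: →2(L), so W
n=7: →1(L), so W
n=8: →2(L), so W
n=9: →1(L), so W
n=10: →2(L), so W
n=11: →8(W), 7(W), 5(W), 3(W) — all W, so L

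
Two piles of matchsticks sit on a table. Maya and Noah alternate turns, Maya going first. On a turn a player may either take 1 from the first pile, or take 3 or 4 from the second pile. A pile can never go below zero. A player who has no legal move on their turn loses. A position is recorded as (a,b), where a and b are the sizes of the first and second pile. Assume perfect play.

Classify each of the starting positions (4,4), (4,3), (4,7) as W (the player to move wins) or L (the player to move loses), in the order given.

(4,4): W, (4,3): W, (4,7): L

Classify positions by backward induction: terminal positions (no move available) are L. From any other position, the mover wins iff some move reaches an L.
No move ever increases a pile, so every position that can arise here has a ≤ 4 and b ≤ 7; it is enough to label the cells with 0 ≤ a ≤ 4 and 0 ≤ b ≤ 7.
Every move lowers a or b (never raises either), so fill the grid row by row in increasing a, and left to right within a row: each cell's successors are then already labelled.
      b=0  b=1  b=2  b=3  b=4  b=5  b=6  b=7
a=0:    L    L    L    W    W    W    W    L
a=1:    W    W    W    L    L    L    W    W
a=2:    L    L    L    W    W    W    W    L
a=3:    W    W    W    L    L    L    W    W
a=4:    L    L    L    W    W    W    W    L
Cells with no legal move (terminal, hence L): (0,0), (0,1), (0,2).
The remaining L cells, each justified by listing all of its moves:
(0,7): only reaches (0,4)(W), (0,3)(W), all W → L
(1,3): only reaches (0,3)(W), (1,0)(W), all W → L
(1,4): only reaches (0,4)(W), (1,1)(W), (1,0)(W), all W → L
(1,5): only reaches (0,5)(W), (1,2)(W), (1,1)(W), all W → L
(2,0): only reaches (1,0)(W), which is W → L
(2,1): only reaches (1,1)(W), which is W → L
(2,2): only reaches (1,2)(W), which is W → L
(2,7): only reaches (1,7)(W), (2,4)(W), (2,3)(W), all W → L
(3,3): only reaches (2,3)(W), (3,0)(W), all W → L
(3,4): only reaches (2,4)(W), (3,1)(W), (3,0)(W), all W → L
(3,5): only reaches (2,5)(W), (3,2)(W), (3,1)(W), all W → L
(4,0): only reaches (3,0)(W), which is W → L
(4,1): only reaches (3,1)(W), which is W → L
(4,2): only reaches (3,2)(W), which is W → L
(4,7): only reaches (3,7)(W), (4,4)(W), (4,3)(W), all W → L
Every other cell has at least one move into one of the L cells above, so it is W.
(4,4): the move to (3,4) reaches an L cell, so W
(4,3): the move to (3,3) reaches an L cell, so W
(4,7): one of the L cells justified above, so L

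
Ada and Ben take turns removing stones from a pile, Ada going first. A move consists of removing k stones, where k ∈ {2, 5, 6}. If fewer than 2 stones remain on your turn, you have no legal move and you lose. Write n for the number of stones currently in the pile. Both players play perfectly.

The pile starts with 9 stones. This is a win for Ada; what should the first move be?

Remove 5, leaving 4.

Classify positions by backward induction: terminal positions (no move available) are L. From any other position, the mover wins iff some move reaches an L.
n=0: no move → L
n=1: no move → L
n=2: can move to 0, which is L ⇒ W
n=3: can move to 1, which is L ⇒ W
n=4: the only move is to 2(W), a W ⇒ L
n=5: can move to 0, which is L ⇒ W
n=6: can move to 4, which is L ⇒ W
n=7: can move to 1, which is L ⇒ W
n=8: moves to 6(W), 3(W), 2(W); every one is W ⇒ L
n=9: can move to 4, which is L ⇒ W
From 9, the L positions reachable in one move are: 4.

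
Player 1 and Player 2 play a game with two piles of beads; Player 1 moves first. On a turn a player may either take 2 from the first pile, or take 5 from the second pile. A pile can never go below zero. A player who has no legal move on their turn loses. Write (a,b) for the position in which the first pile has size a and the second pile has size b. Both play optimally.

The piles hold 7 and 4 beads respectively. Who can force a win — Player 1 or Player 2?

Build the W/L table. Terminal = L. A non-terminal position is W if it has a move to some L; otherwise it is L.
No move ever increases a pile, so every position that can arise here has a ≤ 7 and b ≤ 4; it is enough to label the cells with 0 ≤ a ≤ 7 and 0 ≤ b ≤ 4.
Every move lowers a or b (never raises either), so fill the grid row by row in increasing a, and left to right within a row: each cell's successors are then already labelled.
      b=0  b=1  b=2  b=3  b=4
a=0:    L    L    L    L    L
a=1:    L    L    L    L    L
a=2:    W    W    W    W    W
a=3:    W    W    W    W    W
a=4:    L    L    L    L    L
a=5:    L    L    L    L    L
a=6:    W    W    W    W    W
a=7:    W    W    W    W    W
Cells with no legal move (terminal, hence L): (0,0), (0,1), (0,2), (0,3), (0,4), (1,0), (1,1), (1,2), (1,3), (1,4).
The remaining L cells, each justified by listing all of its moves:
(4,0): the only move is to (2,0)(W), a W ⇒ L
(4,1): the only move is to (2,1)(W), a W ⇒ L
(4,2): the only move is to (2,2)(W), a W ⇒ L
(4,3): the only move is to (2,3)(W), a W ⇒ L
(4,4): the only move is to (2,4)(W), a W ⇒ L
(5,0): the only move is to (3,0)(W), a W ⇒ L
(5,1): the only move is to (3,1)(W), a W ⇒ L
(5,2): the only move is to (3,2)(W), a W ⇒ L
(5,3): the only move is to (3,3)(W), a W ⇒ L
(5,4): the only move is to (3,4)(W), a W ⇒ L
Every other cell has at least one move into one of the L cells above, so it is W.
From (7,4) Player 1 can move to (5,4), reaching an L position.

Player 1 wins.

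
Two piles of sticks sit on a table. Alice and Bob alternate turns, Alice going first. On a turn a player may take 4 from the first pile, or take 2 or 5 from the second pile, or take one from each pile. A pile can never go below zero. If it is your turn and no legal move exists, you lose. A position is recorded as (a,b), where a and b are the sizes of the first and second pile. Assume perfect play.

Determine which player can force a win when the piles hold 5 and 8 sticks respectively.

Positions with no move are L. A position that does have a move is losing for the player to move precisely when every available move leads to a winning position for the opponent. Fill in the labels:
No move ever increases a pile, so every position that can arise here has a ≤ 5 and b ≤ 8; it is enough to label the cells with 0 ≤ a ≤ 5 and 0 ≤ b ≤ 8.
Every move lowers a or b (never raises either), so fill the grid row by row in increasing a, and left to right within a row: each cell's successors are then already labelled.
      b=0  b=1  b=2  b=3  b=4  b=5  b=6  b=7  b=8
a=0:    L    L    W    W    L    W    W    L    L
a=1:    L    W    W    L    L    W    W    L    W
a=2:    L    W    W    L    W    W    L    L    W
a=3:    L    W    W    L    W    W    L    W    W
a=4:    W    W    L    L    W    W    L    W    W
a=5:    W    L    L    W    W    L    W    W    L
Cells with no legal move (terminal, hence L): (0,0), (0,1), (1,0), (2,0), (3,0).
The remaining L cells, each justified by listing all of its moves:
(0,4): L (sole option (0,2)(W) is W)
(0,7): L (options (0,5)(W), (0,2)(W) are all W)
(0,8): L (options (0,6)(W), (0,3)(W) are all W)
(1,3): L (options (1,1)(W), (0,2)(W) are all W)
(1,4): L (options (1,2)(W), (0,3)(W) are all W)
(1,7): L (options (1,5)(W), (1,2)(W), (0,6)(W) are all W)
(2,3): L (options (2,1)(W), (1,2)(W) are all W)
(2,6): L (options (2,4)(W), (2,1)(W), (1,5)(W) are all W)
(2,7): L (options (2,5)(W), (2,2)(W), (1,6)(W) are all W)
(3,3): L (options (3,1)(W), (2,2)(W) are all W)
(3,6): L (options (3,4)(W), (3,1)(W), (2,5)(W) are all W)
(4,2): L (options (0,2)(W), (4,0)(W), (3,1)(W) are all W)
(4,3): L (options (0,3)(W), (4,1)(W), (3,2)(W) are all W)
(4,6): L (options (0,6)(W), (4,4)(W), (4,1)(W), (3,5)(W) are all W)
(5,1): L (options (1,1)(W), (4,0)(W) are all W)
(5,2): L (options (1,2)(W), (5,0)(W), (4,1)(W) are all W)
(5,5): L (options (1,5)(W), (5,3)(W), (5,0)(W), (4,4)(W) are all W)
(5,8): L (options (1,8)(W), (5,6)(W), (5,3)(W), (4,7)(W) are all W)
Every other cell has at least one move into one of the L cells above, so it is W.
The starting position (5,8) is L: whatever Alice does, the opponent receives a W position.

Bob wins.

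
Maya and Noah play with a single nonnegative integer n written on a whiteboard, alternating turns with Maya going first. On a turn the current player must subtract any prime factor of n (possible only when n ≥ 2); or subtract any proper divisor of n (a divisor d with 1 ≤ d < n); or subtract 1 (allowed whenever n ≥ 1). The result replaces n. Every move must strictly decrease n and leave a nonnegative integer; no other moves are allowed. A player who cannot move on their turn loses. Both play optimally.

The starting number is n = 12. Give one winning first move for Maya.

Move to 9.

Positions with no move are L. A position that does have a move is losing for the player to move precisely when every available move leads to a winning position for the opponent. Fill in the labels:
n=0: no move → L
n=1: →0(L), so W
n=2: →0(L), so W
n=3: →0(L), so W
n=4: →2(W), 3(W) — all W, so L
n=5: →0(L), so W
n=6: →4(L), so W
n=7: →0(L), so W
n=8: →4(L), so W
n=9: →6(W), 8(W) — all W, so L
n=10: →9(L), so W
n=11: →0(L), so W
n=12: →9(L), so W
From 12, the L positions reachable in one move are: 9.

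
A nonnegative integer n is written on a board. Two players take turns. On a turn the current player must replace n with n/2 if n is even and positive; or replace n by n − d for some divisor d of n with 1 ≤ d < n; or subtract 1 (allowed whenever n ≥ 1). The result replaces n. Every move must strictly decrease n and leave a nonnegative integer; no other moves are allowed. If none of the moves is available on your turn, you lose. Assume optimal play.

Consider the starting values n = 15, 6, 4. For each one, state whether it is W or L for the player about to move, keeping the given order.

Classify positions by backward induction: terminal positions (no move available) are L. From any other position, the mover wins iff some move reaches an L.
n=0: no move → L
n=1: reaches L-position 0 → W
n=2: only reaches 1(W), which is W → L
n=3: reaches L-position 2 → W
n=4: reaches L-position 2 → W
n=5: only reaches 4(W), which is W → L
n=6: reaches L-position 5 → W
n=7: only reaches 6(W), which is W → L
n=8: reaches L-position 7 → W
n=9: only reaches 6(W), 8(W), all W → L
n=10: reaches L-position 5 → W
n=11: only reaches 10(W), which is W → L
n=12: reaches L-position 9 → W
n=13: only reaches 12(W), which is W → L
n=14: reaches L-position 7 → W
n=15: only reaches 10(W), 12(W), 14(W), all W → L

15: L, 6: W, 4: W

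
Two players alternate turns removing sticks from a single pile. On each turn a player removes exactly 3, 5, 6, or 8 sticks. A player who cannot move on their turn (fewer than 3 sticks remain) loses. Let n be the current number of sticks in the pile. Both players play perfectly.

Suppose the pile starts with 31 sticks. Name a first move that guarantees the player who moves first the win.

Build the W/L table. Terminal = L. A non-terminal position is W if it has a move to some L; otherwise it is L.
n=0: no move → L
n=1: no move → L
n=2: no move → L
n=3: can move to 0, which is L ⇒ W
n=4: can move to 1, which is L ⇒ W
n=5: can move to 2, which is L ⇒ W
n=6: can move to 1, which is L ⇒ W
n=7: can move to 2, which is L ⇒ W
n=8: can move to 2, which is L ⇒ W
n=9: can move to 1, which is L ⇒ W
n=10: can move to 2, which is L ⇒ W
n=11: moves to 8(W), 6(W), 5(W), 3(W); every one is W ⇒ L
n=12: moves to 9(W), 7(W), 6(W), 4(W); every one is W ⇒ L
n=13: moves to 10(W), 8(W), 7(W), 5(W); every one is W ⇒ L
n=14: can move to 11, which is L ⇒ W
n=15: can move to 12, which is L ⇒ W
n=16: can move to 13, which is L ⇒ W
n=17: can move to 12, which is L ⇒ W
n=18: can move to 13, which is L ⇒ W
n=19: can move to 13, which is L ⇒ W
n=20: can move to 12, which is L ⇒ W
n=21: can move to 13, which is L ⇒ W
n=22: moves to 19(W), 17(W), 16(W), 14(W); every one is W ⇒ L
n=23: moves to 20(W), 18(W), 17(W), 15(W); every one is W ⇒ L
n=24: moves to 21(W), 19(W), 18(W), 16(W); every one is W ⇒ L
n=25: can move to 22, which is L ⇒ W
n=26: can move to 23, which is L ⇒ W
n=27: can move to 24, which is L ⇒ W
n=28: can move to 23, which is L ⇒ W
n=29: can move to 24, which is L ⇒ W
n=30: can move to 24, which is L ⇒ W
n=31: can move to 23, which is L ⇒ W
From 31, the L positions reachable in one move are: 23.

Remove 8, leaving 23.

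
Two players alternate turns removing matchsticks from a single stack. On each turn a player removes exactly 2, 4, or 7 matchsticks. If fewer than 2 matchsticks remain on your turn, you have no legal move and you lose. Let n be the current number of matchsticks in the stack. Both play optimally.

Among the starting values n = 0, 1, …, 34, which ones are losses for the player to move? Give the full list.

0, 1, 6, 9, 12, 15, 18, 21, 24, 27, 30, 33

Positions with no move are L. A position that does have a move is losing for the player to move precisely when every available move leads to a winning position for the opponent. Fill in the labels:
n=0: no move → L
n=1: no move → L
n=2: reaches L-position 0 → W
n=3: reaches L-position 1 → W
n=4: reaches L-position 0 → W
n=5: reaches L-position 1 → W
n=6: only reaches 4(W), 2(W), all W → L
n=7: reaches L-position 0 → W
n=8: reaches L-position 6 → W
n=9: only reaches 7(W), 5(W), 2(W), all W → L
n=10: reaches L-position 6 → W
n=11: reaches L-position 9 → W
n=12: only reaches 10(W), 8(W), 5(W), all W → L
n=13: reaches L-position 9 → W
n=14: reaches L-position 12 → W
n=15: only reaches 13(W), 11(W), 8(W), all W → L
n=16: reaches L-position 12 → W
n=17: reaches L-position 15 → W
n=18: only reaches 16(W), 14(W), 11(W), all W → L
n=19: reaches L-position 15 → W
n=20: reaches L-position 18 → W
n=21: only reaches 19(W), 17(W), 14(W), all W → L
n=22: reaches L-position 18 → W
n=23: reaches L-position 21 → W
n=24: only reaches 22(W), 20(W), 17(W), all W → L
n=25: reaches L-position 21 → W
n=26: reaches L-position 24 → W
n=27: only reaches 25(W), 23(W), 20(W), all W → L
n=28: reaches L-position 24 → W
n=29: reaches L-position 27 → W
n=30: only reaches 28(W), 26(W), 23(W), all W → L
n=31: reaches L-position 27 → W
n=32: reaches L-position 30 → W
n=33: only reaches 31(W), 29(W), 26(W), all W → L
n=34: reaches L-position 30 → W
The losing starting values of n are exactly the entries labelled L in this table (12 of them).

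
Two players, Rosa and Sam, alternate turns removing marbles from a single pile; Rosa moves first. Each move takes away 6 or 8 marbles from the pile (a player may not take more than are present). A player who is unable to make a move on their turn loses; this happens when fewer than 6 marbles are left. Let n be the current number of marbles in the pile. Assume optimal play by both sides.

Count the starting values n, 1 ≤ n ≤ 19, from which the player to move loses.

Positions with no move are L. A position that does have a move is losing for the player to move precisely when every available move leads to a winning position for the opponent. Fill in the labels:
n=0: no move → L
n=1: no move → L
n=2: no move → L
n=3: no move → L
n=4: no move → L
n=5: no move → L
n=6: →0(L), so W
n=7: →1(L), so W
n=8: →2(L), so W
n=9: →3(L), so W
n=10: →4(L), so W
n=11: →5(L), so W
n=12: →4(L), so W
n=13: →5(L), so W
n=14: →8(W), 6(W) — all W, so L
n=15: →9(W), 7(W) — all W, so L
n=16: →10(W), 8(W) — all W, so L
n=17: →11(W), 9(W) — all W, so L
n=18: →12(W), 10(W) — all W, so L
n=19: →13(W), 11(W) — all W, so L
L entries with 1 ≤ n ≤ 19 (n=0 is outside the asked range and is not counted): n = 1, 2, 3, 4, 5, 14, 15, 16, 17, 18, 19; that makes 11.

11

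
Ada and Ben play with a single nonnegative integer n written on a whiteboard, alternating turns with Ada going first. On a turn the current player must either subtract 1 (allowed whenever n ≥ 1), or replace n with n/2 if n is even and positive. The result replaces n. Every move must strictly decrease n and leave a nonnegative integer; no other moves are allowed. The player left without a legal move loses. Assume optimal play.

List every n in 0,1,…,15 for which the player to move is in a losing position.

0, 2, 5, 7, 9, 11, 13, 15

Classify positions by backward induction: terminal positions (no move available) are L. From any other position, the mover wins iff some move reaches an L.
n=0: no move → L
n=1: reaches L-position 0 → W
n=2: only reaches 1(W), which is W → L
n=3: reaches L-position 2 → W
n=4: reaches L-position 2 → W
n=5: only reaches 4(W), which is W → L
n=6: reaches L-position 5 → W
n=7: only reaches 6(W), which is W → L
n=8: reaches L-position 7 → W
n=9: only reaches 8(W), which is W → L
n=10: reaches L-position 5 → W
n=11: only reaches 10(W), which is W → L
n=12: reaches L-position 11 → W
n=13: only reaches 12(W), which is W → L
n=14: reaches L-position 7 → W
n=15: only reaches 14(W), which is W → L
The losing starting values of n are exactly the entries labelled L in this table (8 of them).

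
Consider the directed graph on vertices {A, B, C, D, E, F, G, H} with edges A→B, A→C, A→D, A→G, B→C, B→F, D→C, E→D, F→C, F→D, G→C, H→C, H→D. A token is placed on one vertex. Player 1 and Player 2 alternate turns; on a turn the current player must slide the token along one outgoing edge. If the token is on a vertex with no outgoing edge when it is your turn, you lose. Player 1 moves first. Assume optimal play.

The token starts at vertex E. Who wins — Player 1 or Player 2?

Build the W/L table. Terminal = L. A non-terminal position is W if it has a move to some L; otherwise it is L.
Every edge goes from a vertex to one that appears earlier in the order C, D, F, B, H, G, E, A, so processing vertices in that order labels each vertex after all of its successors.
C: no outgoing edge → L
D: W (go to C, an L position)
F: W (go to C, an L position)
B: W (go to C, an L position)
H: W (go to C, an L position)
G: W (go to C, an L position)
E: L (sole option D(W) is W)
A: W (go to C, an L position)
Every move from E reaches a W position, so the mover loses.

Player 2 wins.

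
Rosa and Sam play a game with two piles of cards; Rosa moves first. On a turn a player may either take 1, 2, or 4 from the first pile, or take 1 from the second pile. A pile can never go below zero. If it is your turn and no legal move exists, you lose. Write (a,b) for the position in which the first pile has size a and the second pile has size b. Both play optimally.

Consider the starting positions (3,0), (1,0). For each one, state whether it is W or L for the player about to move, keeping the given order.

(3,0): L, (1,0): W

Build the W/L table. Terminal = L. A non-terminal position is W if it has a move to some L; otherwise it is L.
No move ever increases a pile, so every position that can arise here has a ≤ 3 and b ≤ 0; it is enough to label the cells with 0 ≤ a ≤ 3 and 0 ≤ b ≤ 0.
Every move lowers a or b (never raises either), so fill the grid row by row in increasing a, and left to right within a row: each cell's successors are then already labelled.
      b=0
a=0:    L
a=1:    W
a=2:    W
a=3:    L
Cells with no legal move (terminal, hence L): (0,0).
The remaining L cells, each justified by listing all of its moves:
(3,0): →(2,0)(W), (1,0)(W) — all W, so L
Every other cell has at least one move into one of the L cells above, so it is W.
(3,0): one of the L cells justified above, so L
(1,0): the move to (0,0) reaches an L cell, so W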